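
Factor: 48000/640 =75 = 3^1 * 5^2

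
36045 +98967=135012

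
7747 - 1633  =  6114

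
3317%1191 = 935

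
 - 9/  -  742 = 9/742 = 0.01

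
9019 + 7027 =16046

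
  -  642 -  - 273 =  - 369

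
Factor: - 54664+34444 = -20220 = -  2^2*3^1*5^1*337^1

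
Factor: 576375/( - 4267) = -3^1*5^3 *17^( - 1 )*29^1*53^1*251^(-1)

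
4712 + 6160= 10872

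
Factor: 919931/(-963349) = -23^2 * 37^1*47^1*963349^(-1) 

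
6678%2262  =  2154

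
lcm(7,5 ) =35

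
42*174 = 7308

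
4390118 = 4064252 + 325866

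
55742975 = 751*74225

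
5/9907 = 5/9907=0.00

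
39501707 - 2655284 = 36846423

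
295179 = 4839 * 61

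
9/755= 9/755 = 0.01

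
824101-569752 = 254349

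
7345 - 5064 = 2281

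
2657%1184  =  289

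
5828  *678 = 3951384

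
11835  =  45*263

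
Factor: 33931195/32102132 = 2^(-2 )*5^1 * 59^1*115021^1*8025533^( - 1)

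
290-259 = 31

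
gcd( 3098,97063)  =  1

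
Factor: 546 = 2^1*3^1*7^1*13^1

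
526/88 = 263/44 = 5.98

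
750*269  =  201750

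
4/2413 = 4/2413 = 0.00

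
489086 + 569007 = 1058093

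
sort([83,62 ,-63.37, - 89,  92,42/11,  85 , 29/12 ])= [ - 89,-63.37, 29/12,42/11,62,83,85,92] 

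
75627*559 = 42275493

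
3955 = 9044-5089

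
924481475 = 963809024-39327549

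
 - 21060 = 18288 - 39348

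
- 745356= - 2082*358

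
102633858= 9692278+92941580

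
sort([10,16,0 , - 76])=[ - 76, 0,10,16]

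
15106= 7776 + 7330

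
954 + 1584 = 2538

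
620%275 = 70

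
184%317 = 184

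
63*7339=462357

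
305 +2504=2809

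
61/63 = 61/63 = 0.97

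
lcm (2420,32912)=164560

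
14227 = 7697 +6530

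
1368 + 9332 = 10700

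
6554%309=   65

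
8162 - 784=7378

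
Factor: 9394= 2^1*7^1*11^1*61^1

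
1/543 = 1/543 = 0.00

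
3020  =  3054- 34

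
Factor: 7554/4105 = 2^1*3^1*5^ ( -1)*821^ ( - 1) * 1259^1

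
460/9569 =460/9569 = 0.05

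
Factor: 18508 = 2^2*7^1*661^1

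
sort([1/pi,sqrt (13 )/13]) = [ sqrt(13 )/13,1/pi]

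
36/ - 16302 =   -  1  +  2711/2717 = - 0.00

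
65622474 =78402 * 837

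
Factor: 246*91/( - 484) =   -  2^(-1 )*3^1*7^1*11^(-2 )*13^1*41^1 = - 11193/242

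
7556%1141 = 710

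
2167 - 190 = 1977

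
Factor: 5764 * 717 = 2^2*3^1*11^1 * 131^1*239^1 = 4132788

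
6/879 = 2/293 = 0.01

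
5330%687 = 521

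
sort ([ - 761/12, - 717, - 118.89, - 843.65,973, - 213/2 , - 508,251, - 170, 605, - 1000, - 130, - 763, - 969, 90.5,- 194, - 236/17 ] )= [ - 1000,-969,  -  843.65, - 763, - 717, - 508,  -  194, - 170,  -  130, - 118.89, - 213/2, - 761/12, - 236/17,  90.5,251,605,973]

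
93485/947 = 98 + 679/947 = 98.72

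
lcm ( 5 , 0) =0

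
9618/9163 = 1374/1309= 1.05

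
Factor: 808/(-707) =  - 2^3*7^(-1) = - 8/7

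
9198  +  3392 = 12590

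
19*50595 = 961305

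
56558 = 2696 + 53862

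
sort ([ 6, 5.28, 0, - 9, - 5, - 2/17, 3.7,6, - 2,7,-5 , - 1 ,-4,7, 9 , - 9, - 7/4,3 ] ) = [-9, - 9,  -  5, - 5, - 4, - 2, - 7/4 , - 1,-2/17,0, 3,3.7, 5.28,6,6,7, 7, 9 ] 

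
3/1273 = 3/1273 = 0.00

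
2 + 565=567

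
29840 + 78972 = 108812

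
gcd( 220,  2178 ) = 22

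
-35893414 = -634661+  - 35258753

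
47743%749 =556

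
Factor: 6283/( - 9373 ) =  - 61/91 = - 7^( - 1 )*13^( - 1 )* 61^1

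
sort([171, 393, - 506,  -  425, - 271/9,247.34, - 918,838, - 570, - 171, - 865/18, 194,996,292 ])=[ - 918, - 570,-506, - 425, - 171, - 865/18 , - 271/9, 171 , 194, 247.34 , 292,393, 838, 996]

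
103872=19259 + 84613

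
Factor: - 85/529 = - 5^1*17^1*23^(  -  2)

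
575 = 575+0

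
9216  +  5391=14607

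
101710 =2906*35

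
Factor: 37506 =2^1*3^1*7^1* 19^1*47^1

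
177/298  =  177/298 = 0.59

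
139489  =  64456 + 75033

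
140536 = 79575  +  60961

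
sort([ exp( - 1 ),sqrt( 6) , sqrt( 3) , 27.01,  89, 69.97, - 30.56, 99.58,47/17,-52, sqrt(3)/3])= [-52,-30.56, exp(- 1),sqrt(3)/3, sqrt(3) , sqrt( 6), 47/17, 27.01,69.97, 89, 99.58] 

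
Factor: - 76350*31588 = -2^3*3^1*5^2*53^1*149^1*509^1 = -2411743800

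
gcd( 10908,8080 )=404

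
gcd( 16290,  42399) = 9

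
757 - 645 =112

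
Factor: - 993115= -5^1 * 198623^1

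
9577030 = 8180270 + 1396760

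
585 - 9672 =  - 9087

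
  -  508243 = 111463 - 619706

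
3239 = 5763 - 2524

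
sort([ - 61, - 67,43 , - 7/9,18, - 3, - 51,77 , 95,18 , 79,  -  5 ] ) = [ - 67  , - 61 , - 51, - 5, - 3,  -  7/9,18,18, 43, 77, 79,  95 ] 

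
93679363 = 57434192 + 36245171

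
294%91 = 21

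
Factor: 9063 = 3^2*19^1*53^1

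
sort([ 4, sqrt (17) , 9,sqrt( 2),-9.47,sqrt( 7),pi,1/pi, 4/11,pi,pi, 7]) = [ - 9.47,1/pi , 4/11, sqrt ( 2),sqrt ( 7 ), pi, pi , pi,4,sqrt (17 ),7,9]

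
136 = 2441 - 2305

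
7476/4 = 1869 = 1869.00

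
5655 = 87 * 65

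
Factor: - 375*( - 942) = 2^1*3^2*5^3*157^1 = 353250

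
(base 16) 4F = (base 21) 3G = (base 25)34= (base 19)43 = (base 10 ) 79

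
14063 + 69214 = 83277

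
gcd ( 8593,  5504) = 1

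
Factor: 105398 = 2^1*151^1*349^1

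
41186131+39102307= 80288438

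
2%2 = 0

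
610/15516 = 305/7758 = 0.04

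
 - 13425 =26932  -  40357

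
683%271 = 141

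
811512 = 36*22542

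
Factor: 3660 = 2^2 * 3^1 *5^1  *  61^1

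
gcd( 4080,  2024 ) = 8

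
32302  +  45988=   78290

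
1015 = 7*145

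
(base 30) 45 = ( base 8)175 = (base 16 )7d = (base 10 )125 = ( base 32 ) 3T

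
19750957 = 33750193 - 13999236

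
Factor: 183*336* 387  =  23795856 = 2^4 * 3^4 * 7^1 * 43^1 *61^1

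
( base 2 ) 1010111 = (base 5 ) 322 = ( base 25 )3c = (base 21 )43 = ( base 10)87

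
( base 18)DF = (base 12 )189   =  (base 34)7b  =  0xF9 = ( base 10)249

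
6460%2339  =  1782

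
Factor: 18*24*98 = 42336 = 2^5*3^3*7^2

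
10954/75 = 146+4/75 =146.05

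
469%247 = 222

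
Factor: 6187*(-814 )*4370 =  - 2^2*5^1*11^1*19^1*23^2 * 37^1 * 269^1 = - 22008272660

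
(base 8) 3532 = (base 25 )307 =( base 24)36A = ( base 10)1882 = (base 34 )1lc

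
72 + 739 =811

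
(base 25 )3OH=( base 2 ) 100110111100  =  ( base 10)2492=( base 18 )7C8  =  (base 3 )10102022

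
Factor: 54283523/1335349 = 7^3*158261^1*1335349^(- 1 ) 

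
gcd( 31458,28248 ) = 642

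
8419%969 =667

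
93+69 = 162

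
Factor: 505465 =5^1*43^1*2351^1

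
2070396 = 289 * 7164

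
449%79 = 54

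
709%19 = 6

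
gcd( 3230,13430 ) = 170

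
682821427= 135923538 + 546897889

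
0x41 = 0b1000001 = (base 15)45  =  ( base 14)49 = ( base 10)65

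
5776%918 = 268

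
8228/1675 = 4 + 1528/1675 = 4.91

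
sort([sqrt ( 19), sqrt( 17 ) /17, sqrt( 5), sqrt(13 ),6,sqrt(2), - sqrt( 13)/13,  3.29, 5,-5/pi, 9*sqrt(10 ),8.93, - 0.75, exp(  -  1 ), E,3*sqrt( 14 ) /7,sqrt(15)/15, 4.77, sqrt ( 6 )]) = [ - 5/pi,- 0.75,- sqrt (13) /13, sqrt(17 )/17,sqrt( 15)/15,exp (  -  1),  sqrt( 2), 3*sqrt(14)/7, sqrt(5), sqrt (6 ), E, 3.29, sqrt(13), sqrt( 19 ), 4.77, 5,6, 8.93,9 * sqrt(10)] 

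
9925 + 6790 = 16715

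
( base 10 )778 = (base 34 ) MU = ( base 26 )13O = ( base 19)22i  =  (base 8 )1412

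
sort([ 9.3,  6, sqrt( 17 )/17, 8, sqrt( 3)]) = [ sqrt(17)/17,sqrt(3 ), 6 , 8,9.3]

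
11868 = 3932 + 7936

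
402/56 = 201/28 = 7.18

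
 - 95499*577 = - 55102923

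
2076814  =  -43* (-48298 ) 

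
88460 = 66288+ 22172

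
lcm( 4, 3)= 12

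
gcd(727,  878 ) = 1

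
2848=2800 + 48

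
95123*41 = 3900043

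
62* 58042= 3598604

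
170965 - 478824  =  -307859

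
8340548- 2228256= 6112292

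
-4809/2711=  - 2+613/2711=- 1.77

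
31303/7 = 31303/7= 4471.86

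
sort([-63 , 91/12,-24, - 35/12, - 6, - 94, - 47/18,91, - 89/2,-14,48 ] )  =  [ - 94, - 63,-89/2,-24, - 14,-6,  -  35/12 ,-47/18, 91/12,48, 91 ] 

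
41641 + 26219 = 67860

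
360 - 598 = -238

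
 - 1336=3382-4718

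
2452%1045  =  362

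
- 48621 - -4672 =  -43949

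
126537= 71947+54590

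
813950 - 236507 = 577443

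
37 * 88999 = 3292963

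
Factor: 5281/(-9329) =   -  19^(-1 ) * 491^( - 1)*5281^1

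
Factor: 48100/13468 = 5^2*7^(-1) = 25/7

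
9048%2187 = 300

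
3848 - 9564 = -5716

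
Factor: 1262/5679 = 2/9 = 2^1*3^( - 2)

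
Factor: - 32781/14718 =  - 49/22  =  -  2^ (-1)*7^2*11^(-1)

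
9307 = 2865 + 6442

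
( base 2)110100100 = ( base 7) 1140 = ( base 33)co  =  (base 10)420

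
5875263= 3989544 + 1885719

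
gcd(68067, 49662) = 9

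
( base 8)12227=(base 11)3a62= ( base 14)1CC7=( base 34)4J1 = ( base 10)5271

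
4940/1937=380/149  =  2.55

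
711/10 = 711/10 = 71.10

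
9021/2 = 9021/2 = 4510.50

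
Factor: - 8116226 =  - 2^1*4058113^1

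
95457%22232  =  6529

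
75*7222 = 541650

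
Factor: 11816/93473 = 56/443  =  2^3*7^1*443^( - 1)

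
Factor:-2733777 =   -  3^3 * 19^1*73^2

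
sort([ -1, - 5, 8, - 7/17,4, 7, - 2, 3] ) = [-5, - 2, - 1, - 7/17, 3,4, 7,8] 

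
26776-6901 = 19875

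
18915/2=9457 + 1/2 = 9457.50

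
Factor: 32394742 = 2^1 * 1913^1*8467^1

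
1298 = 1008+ 290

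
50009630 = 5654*8845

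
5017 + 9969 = 14986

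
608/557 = 608/557 = 1.09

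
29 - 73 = -44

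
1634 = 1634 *1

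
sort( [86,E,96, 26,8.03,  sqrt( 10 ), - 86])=[ - 86, E,  sqrt( 10 ), 8.03,26,86,96] 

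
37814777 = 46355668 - 8540891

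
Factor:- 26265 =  - 3^1 * 5^1 * 17^1*103^1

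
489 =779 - 290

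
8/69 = 8/69 = 0.12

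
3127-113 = 3014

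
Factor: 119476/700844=7^1*17^1*251^1*175211^( - 1 ) = 29869/175211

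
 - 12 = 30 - 42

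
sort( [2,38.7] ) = [2 , 38.7 ]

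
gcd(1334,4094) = 46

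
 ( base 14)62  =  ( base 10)86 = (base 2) 1010110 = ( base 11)79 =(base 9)105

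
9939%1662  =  1629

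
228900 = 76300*3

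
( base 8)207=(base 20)6f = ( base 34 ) 3x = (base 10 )135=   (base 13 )a5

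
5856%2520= 816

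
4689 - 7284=  -  2595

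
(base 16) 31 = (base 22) 25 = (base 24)21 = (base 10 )49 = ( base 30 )1j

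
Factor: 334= 2^1 * 167^1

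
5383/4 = 1345 + 3/4 = 1345.75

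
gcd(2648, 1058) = 2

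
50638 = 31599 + 19039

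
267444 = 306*874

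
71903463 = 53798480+18104983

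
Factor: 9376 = 2^5 * 293^1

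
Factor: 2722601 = 7^1 * 17^1* 137^1*167^1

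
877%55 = 52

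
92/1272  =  23/318 = 0.07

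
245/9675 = 49/1935  =  0.03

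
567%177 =36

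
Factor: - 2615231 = - 331^1*7901^1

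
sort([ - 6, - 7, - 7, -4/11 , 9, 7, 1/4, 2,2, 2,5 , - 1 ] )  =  [  -  7, - 7, - 6,  -  1, - 4/11,  1/4, 2,  2 , 2, 5, 7, 9]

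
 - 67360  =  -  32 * 2105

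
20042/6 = 3340 + 1/3 =3340.33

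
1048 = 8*131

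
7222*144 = 1039968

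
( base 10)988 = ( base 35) S8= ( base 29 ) 152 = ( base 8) 1734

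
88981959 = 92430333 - 3448374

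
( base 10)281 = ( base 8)431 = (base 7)551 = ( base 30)9B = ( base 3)101102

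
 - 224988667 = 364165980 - 589154647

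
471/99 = 157/33 = 4.76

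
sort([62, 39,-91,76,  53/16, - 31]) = [ - 91 , - 31, 53/16,39, 62, 76 ]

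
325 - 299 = 26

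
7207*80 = 576560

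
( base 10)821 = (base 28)119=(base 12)585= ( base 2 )1100110101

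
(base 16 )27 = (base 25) 1E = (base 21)1I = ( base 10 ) 39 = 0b100111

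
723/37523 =723/37523 = 0.02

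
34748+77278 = 112026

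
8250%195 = 60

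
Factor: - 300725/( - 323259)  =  3^(  -  1 )*5^2 *23^1*277^(-1)*389^( - 1 )* 523^1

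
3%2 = 1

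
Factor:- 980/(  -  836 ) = 245/209  =  5^1 * 7^2*11^( - 1)*19^(-1)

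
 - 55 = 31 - 86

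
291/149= 1+142/149 =1.95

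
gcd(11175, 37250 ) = 3725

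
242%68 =38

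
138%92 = 46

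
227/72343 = 227/72343  =  0.00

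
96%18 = 6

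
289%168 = 121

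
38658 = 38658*1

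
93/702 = 31/234  =  0.13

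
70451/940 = 74+891/940=74.95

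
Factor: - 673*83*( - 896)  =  50049664 = 2^7 * 7^1*83^1*673^1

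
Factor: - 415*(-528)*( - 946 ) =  - 207287520 = - 2^5*3^1*5^1*11^2*43^1*83^1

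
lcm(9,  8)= 72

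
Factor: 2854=2^1*1427^1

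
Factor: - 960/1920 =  - 2^(- 1)=-1/2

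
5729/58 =98 +45/58 =98.78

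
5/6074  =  5/6074=0.00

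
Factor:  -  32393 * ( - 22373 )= 13^1*29^1*1117^1*1721^1=724728589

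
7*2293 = 16051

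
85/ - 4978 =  - 85/4978 = - 0.02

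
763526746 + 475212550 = 1238739296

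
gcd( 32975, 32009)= 1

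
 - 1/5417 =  -1 + 5416/5417 =-0.00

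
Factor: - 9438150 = - 2^1*3^1*5^2*62921^1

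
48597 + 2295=50892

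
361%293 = 68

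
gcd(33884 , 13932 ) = 172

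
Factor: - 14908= - 2^2*3727^1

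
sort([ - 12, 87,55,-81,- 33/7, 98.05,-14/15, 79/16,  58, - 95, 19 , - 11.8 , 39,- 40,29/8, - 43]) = [ - 95, - 81, - 43, - 40, - 12,  -  11.8, - 33/7,-14/15, 29/8, 79/16, 19,39,  55,58, 87, 98.05 ] 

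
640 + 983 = 1623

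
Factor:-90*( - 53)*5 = 2^1*3^2*5^2*53^1  =  23850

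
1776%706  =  364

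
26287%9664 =6959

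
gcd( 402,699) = 3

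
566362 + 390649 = 957011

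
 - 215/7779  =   - 215/7779 = - 0.03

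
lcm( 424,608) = 32224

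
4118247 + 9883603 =14001850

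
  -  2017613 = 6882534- 8900147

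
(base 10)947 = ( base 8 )1663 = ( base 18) 2gb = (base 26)1ab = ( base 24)1FB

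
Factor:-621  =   - 3^3 * 23^1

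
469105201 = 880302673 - 411197472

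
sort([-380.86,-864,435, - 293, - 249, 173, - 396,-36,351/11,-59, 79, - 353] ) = [  -  864, - 396, - 380.86, - 353, - 293, - 249, - 59, - 36, 351/11, 79,173, 435]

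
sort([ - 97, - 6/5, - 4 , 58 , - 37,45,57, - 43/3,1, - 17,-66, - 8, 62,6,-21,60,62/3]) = [  -  97 , - 66, - 37,- 21, - 17, - 43/3, - 8, -4, - 6/5 , 1,6,62/3 , 45, 57,58, 60,62]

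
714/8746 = 357/4373 = 0.08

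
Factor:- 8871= -3^1*2957^1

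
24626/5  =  4925+1/5  =  4925.20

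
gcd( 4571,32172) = 7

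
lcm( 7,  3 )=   21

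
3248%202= 16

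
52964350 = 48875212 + 4089138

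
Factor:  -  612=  - 2^2*3^2*17^1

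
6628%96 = 4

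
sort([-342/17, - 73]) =[  -  73,-342/17] 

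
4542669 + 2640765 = 7183434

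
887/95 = 9 + 32/95 = 9.34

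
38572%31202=7370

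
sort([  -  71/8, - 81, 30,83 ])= [ - 81 , - 71/8,30,83] 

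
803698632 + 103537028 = 907235660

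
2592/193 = 13  +  83/193 = 13.43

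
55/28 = 55/28 =1.96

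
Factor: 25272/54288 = 27/58 = 2^( - 1)*3^3 * 29^( - 1 )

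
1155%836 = 319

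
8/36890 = 4/18445 = 0.00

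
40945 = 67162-26217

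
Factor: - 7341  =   - 3^1*2447^1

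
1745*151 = 263495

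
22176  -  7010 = 15166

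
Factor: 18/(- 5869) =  -2^1* 3^2*5869^( - 1) 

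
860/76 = 11 + 6/19 = 11.32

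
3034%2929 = 105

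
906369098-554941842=351427256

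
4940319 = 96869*51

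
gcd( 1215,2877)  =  3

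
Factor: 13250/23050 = 5^1*53^1*461^( - 1 ) = 265/461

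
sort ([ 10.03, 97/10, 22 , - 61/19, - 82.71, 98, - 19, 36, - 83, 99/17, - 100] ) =[ - 100, - 83 , - 82.71, - 19, - 61/19,  99/17,97/10,  10.03,22,36, 98]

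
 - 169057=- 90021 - 79036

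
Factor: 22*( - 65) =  - 2^1*5^1 * 11^1*13^1 = - 1430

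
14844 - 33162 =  - 18318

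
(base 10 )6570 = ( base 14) 2574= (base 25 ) ACK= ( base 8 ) 14652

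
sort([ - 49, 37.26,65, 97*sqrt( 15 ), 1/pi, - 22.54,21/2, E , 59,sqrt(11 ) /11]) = [ - 49, - 22.54,sqrt(11 )/11, 1/pi , E,21/2, 37.26,59, 65,97 * sqrt(15 )]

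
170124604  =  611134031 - 441009427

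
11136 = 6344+4792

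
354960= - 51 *( - 6960)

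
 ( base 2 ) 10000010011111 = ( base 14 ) 3087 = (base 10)8351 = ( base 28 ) AI7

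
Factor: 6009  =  3^1*2003^1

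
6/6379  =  6/6379 = 0.00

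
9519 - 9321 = 198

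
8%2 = 0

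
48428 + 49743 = 98171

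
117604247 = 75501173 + 42103074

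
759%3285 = 759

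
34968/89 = 34968/89 = 392.90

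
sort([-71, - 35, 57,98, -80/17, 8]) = [ - 71, - 35, - 80/17, 8, 57,98] 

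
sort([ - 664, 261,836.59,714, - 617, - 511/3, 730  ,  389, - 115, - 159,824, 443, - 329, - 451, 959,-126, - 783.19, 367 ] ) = [ - 783.19, - 664, - 617,  -  451, - 329, - 511/3 , - 159, - 126, - 115, 261,367,  389 , 443, 714, 730, 824, 836.59, 959]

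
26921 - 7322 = 19599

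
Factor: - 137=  - 137^1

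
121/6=20+1/6 = 20.17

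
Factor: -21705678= - 2^1 * 3^3 * 401957^1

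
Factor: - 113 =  - 113^1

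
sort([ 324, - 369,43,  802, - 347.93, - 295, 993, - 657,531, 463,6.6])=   [ - 657, - 369,  -  347.93, - 295,6.6, 43, 324, 463 , 531,  802,993]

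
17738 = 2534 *7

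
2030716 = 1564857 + 465859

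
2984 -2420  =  564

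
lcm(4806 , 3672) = 326808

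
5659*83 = 469697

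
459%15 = 9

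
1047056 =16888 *62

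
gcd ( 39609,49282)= 1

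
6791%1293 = 326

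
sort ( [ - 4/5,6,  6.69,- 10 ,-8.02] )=[ - 10 , - 8.02, - 4/5,  6, 6.69] 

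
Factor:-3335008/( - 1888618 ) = 2^4*89^1*1171^1 * 944309^( - 1) = 1667504/944309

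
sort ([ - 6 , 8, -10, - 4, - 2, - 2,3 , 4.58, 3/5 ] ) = [  -  10 , -6, - 4 , - 2, - 2, 3/5 , 3,4.58,8]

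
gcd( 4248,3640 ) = 8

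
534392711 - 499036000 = 35356711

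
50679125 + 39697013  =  90376138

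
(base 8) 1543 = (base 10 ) 867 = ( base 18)2c3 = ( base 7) 2346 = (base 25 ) 19h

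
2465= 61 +2404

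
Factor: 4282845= 3^1*5^1*7^2*5827^1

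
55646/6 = 27823/3  =  9274.33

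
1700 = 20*85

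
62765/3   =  62765/3=20921.67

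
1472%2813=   1472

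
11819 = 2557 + 9262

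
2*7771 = 15542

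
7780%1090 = 150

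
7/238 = 1/34 =0.03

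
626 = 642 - 16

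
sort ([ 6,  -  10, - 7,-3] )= [ - 10, - 7, - 3,6]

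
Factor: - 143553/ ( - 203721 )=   439/623=7^(-1 )*89^ ( - 1)*439^1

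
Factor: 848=2^4*53^1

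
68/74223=68/74223 = 0.00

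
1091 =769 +322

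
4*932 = 3728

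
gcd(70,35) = 35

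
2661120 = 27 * 98560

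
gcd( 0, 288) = 288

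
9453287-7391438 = 2061849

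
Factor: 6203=6203^1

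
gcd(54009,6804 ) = 9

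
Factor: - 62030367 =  - 3^5*7^1*36467^1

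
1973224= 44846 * 44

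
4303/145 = 29  +  98/145 = 29.68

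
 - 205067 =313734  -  518801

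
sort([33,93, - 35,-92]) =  [ - 92,  -  35,33,93 ]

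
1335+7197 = 8532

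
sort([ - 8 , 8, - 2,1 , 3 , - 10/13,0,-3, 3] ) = [ - 8, - 3 ,-2, -10/13, 0,1,  3, 3, 8 ]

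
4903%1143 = 331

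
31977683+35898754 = 67876437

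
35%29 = 6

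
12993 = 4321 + 8672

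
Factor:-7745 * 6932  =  -53688340=- 2^2*5^1*1549^1 * 1733^1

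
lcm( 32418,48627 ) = 97254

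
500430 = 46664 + 453766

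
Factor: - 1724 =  - 2^2*431^1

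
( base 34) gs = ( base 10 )572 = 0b1000111100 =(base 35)gc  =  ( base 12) 3b8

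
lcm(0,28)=0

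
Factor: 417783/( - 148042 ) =-2^( - 1 )*3^1*47^1*2963^1*74021^(-1) 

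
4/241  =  4/241 =0.02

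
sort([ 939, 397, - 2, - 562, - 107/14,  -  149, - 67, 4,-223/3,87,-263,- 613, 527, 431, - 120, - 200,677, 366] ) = [  -  613, - 562,-263, - 200,-149, - 120, - 223/3, - 67 , - 107/14, - 2, 4, 87,366, 397, 431, 527, 677, 939] 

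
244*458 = 111752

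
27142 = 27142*1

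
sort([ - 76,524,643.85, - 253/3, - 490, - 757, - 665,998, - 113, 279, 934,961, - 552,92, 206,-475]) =[ -757, -665, - 552, - 490, - 475, - 113, - 253/3, - 76,  92, 206,279,524, 643.85,934, 961,998]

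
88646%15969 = 8801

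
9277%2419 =2020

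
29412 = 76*387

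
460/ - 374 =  - 230/187 = -  1.23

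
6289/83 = 75 + 64/83 = 75.77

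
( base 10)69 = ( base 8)105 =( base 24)2l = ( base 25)2j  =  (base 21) 36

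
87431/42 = 87431/42 = 2081.69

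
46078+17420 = 63498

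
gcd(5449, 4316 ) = 1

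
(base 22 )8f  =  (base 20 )9B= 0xbf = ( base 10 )191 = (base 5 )1231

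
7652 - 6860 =792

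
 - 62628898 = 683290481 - 745919379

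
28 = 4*7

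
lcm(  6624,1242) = 19872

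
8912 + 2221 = 11133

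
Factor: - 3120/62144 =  - 195/3884 = -2^( - 2 )*3^1*5^1*13^1*971^( - 1)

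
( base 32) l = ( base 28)L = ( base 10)21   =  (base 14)17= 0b10101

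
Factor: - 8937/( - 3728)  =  2^( - 4) *3^3*233^( - 1 )*331^1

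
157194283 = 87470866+69723417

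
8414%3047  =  2320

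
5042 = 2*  2521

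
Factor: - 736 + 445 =-291 = -3^1  *97^1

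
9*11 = 99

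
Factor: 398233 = 11^1*41^1*883^1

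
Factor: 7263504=2^4*3^2*50441^1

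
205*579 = 118695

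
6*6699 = 40194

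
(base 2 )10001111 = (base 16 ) 8f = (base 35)43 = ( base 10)143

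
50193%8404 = 8173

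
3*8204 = 24612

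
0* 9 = 0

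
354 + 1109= 1463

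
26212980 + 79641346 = 105854326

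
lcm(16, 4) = 16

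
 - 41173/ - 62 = 664 + 5/62  =  664.08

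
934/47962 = 467/23981 = 0.02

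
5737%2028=1681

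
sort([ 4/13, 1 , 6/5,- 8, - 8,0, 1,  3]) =[ - 8, - 8 , 0, 4/13,1, 1,6/5, 3] 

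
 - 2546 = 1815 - 4361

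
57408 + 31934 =89342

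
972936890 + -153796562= 819140328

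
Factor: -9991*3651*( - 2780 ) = 101406451980=2^2*3^1*5^1 * 97^1*103^1*139^1*1217^1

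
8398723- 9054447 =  - 655724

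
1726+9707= 11433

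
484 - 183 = 301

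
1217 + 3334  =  4551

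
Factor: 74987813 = 19^1 * 3946727^1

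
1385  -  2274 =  - 889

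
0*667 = 0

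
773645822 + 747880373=1521526195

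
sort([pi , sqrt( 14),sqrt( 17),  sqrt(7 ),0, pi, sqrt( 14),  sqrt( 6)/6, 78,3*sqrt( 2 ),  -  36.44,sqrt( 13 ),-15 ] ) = [ - 36.44, - 15,0,sqrt( 6)/6,sqrt(7), pi, pi,sqrt( 13), sqrt( 14 ),  sqrt (14), sqrt( 17), 3*sqrt( 2),78 ] 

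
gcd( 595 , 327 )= 1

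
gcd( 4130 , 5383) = 7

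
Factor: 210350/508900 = 2^( - 1)*601^1*727^( - 1)=601/1454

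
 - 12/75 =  - 4/25 = - 0.16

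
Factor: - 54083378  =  -2^1*27041689^1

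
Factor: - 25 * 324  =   - 8100 = - 2^2  *3^4*5^2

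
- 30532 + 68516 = 37984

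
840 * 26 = 21840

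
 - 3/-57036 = 1/19012=0.00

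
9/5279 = 9/5279=0.00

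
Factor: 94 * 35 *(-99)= -325710 =- 2^1*3^2*5^1*7^1*11^1*47^1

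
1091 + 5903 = 6994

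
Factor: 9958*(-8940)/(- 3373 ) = 2^3*3^1*5^1*13^1*149^1*383^1*3373^( - 1) = 89024520/3373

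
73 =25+48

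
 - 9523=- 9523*1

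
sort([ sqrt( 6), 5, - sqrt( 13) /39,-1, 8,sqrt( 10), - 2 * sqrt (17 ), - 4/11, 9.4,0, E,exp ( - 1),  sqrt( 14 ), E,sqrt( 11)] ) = [ - 2  *  sqrt(17), - 1, - 4/11,-sqrt( 13)/39,0, exp( - 1) , sqrt( 6 ),E, E,sqrt( 10),sqrt( 11),sqrt(14), 5,8, 9.4]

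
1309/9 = 145 + 4/9 =145.44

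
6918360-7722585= -804225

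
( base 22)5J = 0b10000001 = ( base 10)129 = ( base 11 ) 108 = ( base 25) 54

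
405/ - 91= - 405/91  =  - 4.45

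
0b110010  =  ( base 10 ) 50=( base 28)1m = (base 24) 22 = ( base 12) 42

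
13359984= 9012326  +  4347658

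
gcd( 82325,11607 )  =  1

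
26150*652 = 17049800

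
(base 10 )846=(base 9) 1140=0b1101001110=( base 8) 1516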